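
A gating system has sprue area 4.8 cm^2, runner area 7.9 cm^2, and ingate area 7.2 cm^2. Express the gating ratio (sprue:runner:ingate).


Sprue:Runner:Ingate = 1 : 7.9/4.8 : 7.2/4.8 = 1:1.65:1.50


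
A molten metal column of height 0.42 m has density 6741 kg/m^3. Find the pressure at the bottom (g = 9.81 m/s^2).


Formula: P = rho * g * h
rho * g = 6741 * 9.81 = 66129.21 N/m^3
P = 66129.21 * 0.42 = 27774.2682 Pa

Final answer: 27774.2682 Pa


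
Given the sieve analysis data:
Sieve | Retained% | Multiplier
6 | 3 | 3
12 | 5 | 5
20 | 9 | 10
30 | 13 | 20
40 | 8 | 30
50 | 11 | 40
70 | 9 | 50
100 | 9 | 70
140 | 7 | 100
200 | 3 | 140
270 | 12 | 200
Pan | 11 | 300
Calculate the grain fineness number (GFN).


Formula: GFN = sum(pct * multiplier) / sum(pct)
sum(pct * multiplier) = 8964
sum(pct) = 100
GFN = 8964 / 100 = 89.64

89.64


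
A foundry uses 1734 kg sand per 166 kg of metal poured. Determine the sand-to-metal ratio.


Formula: Sand-to-Metal Ratio = W_sand / W_metal
Ratio = 1734 kg / 166 kg = 10.4458

Answer: 10.4458


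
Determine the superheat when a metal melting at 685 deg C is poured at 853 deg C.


Formula: Superheat = T_pour - T_melt
Superheat = 853 - 685 = 168 deg C

168 deg C


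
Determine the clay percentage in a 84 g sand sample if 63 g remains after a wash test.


Formula: Clay% = (W_total - W_washed) / W_total * 100
Clay mass = 84 - 63 = 21 g
Clay% = 21 / 84 * 100 = 25.0000%

25.0000%


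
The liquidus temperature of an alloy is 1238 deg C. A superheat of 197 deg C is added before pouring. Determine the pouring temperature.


Formula: T_pour = T_melt + Superheat
T_pour = 1238 + 197 = 1435 deg C

Final answer: 1435 deg C


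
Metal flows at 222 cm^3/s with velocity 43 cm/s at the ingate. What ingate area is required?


Formula: A_ingate = Q / v  (continuity equation)
A = 222 cm^3/s / 43 cm/s = 5.1628 cm^2


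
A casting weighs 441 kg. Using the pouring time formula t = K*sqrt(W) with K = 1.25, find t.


Formula: t = K * sqrt(W)
sqrt(W) = sqrt(441) = 21.00000
t = 1.25 * 21.00000 = 26.2500 s

26.2500 s


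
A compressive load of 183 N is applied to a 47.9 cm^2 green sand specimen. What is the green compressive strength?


Formula: Compressive Strength = Force / Area
Strength = 183 N / 47.9 cm^2 = 3.8205 N/cm^2

Final answer: 3.8205 N/cm^2


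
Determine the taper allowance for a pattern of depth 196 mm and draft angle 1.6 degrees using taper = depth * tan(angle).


Formula: taper = depth * tan(draft_angle)
tan(1.6 deg) = 0.0279325
taper = 196 mm * 0.0279325 = 5.4748 mm

Answer: 5.4748 mm


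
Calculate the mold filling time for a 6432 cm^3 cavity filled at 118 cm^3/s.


Formula: t_fill = V_mold / Q_flow
t = 6432 cm^3 / 118 cm^3/s = 54.5085 s

54.5085 s


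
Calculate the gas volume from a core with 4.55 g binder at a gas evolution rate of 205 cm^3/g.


Formula: V_gas = W_binder * gas_evolution_rate
V = 4.55 g * 205 cm^3/g = 932.7500 cm^3


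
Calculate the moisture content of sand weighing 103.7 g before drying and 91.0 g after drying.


Formula: MC = (W_wet - W_dry) / W_wet * 100
Water mass = 103.7 - 91.0 = 12.7 g
MC = 12.7 / 103.7 * 100 = 12.2469%

Final answer: 12.2469%


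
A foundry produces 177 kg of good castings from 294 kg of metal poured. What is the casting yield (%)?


Formula: Casting Yield = (W_good / W_total) * 100
Yield = (177 kg / 294 kg) * 100 = 60.2041%

Answer: 60.2041%


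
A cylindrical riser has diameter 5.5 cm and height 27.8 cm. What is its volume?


Formula: V = pi * (D/2)^2 * H  (cylinder volume)
Radius = D/2 = 5.5/2 = 2.75 cm
V = pi * 2.75^2 * 27.8 = 660.4806 cm^3

Final answer: 660.4806 cm^3


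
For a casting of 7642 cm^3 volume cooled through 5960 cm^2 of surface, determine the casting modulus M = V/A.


Formula: Casting Modulus M = V / A
M = 7642 cm^3 / 5960 cm^2 = 1.2822 cm

Answer: 1.2822 cm


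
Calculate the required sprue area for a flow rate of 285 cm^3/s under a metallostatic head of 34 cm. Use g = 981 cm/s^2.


Formula: v = sqrt(2*g*h), A = Q/v
Velocity: v = sqrt(2 * 981 * 34) = sqrt(66708) = 258.2789 cm/s
Sprue area: A = Q / v = 285 / 258.2789 = 1.1035 cm^2


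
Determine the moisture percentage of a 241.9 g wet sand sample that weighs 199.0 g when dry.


Formula: MC = (W_wet - W_dry) / W_wet * 100
Water mass = 241.9 - 199.0 = 42.9 g
MC = 42.9 / 241.9 * 100 = 17.7346%

17.7346%


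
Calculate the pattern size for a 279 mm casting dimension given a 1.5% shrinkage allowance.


Formula: L_pattern = L_casting * (1 + shrinkage_rate/100)
Shrinkage factor = 1 + 1.5/100 = 1.015
L_pattern = 279 mm * 1.015 = 283.1850 mm

Answer: 283.1850 mm


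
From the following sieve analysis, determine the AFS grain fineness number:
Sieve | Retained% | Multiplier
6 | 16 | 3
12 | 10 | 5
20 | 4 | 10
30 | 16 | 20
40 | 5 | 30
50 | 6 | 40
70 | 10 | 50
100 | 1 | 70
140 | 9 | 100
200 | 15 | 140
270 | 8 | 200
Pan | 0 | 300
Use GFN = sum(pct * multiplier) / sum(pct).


Formula: GFN = sum(pct * multiplier) / sum(pct)
sum(pct * multiplier) = 6018
sum(pct) = 100
GFN = 6018 / 100 = 60.18


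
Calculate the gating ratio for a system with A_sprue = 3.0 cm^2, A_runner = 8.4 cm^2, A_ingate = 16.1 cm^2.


Sprue:Runner:Ingate = 1 : 8.4/3.0 : 16.1/3.0 = 1:2.80:5.37

Answer: 1:2.80:5.37


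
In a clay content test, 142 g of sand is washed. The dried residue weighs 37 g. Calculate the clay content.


Formula: Clay% = (W_total - W_washed) / W_total * 100
Clay mass = 142 - 37 = 105 g
Clay% = 105 / 142 * 100 = 73.9437%

Final answer: 73.9437%


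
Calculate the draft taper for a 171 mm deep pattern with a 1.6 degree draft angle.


Formula: taper = depth * tan(draft_angle)
tan(1.6 deg) = 0.0279325
taper = 171 mm * 0.0279325 = 4.7765 mm

Answer: 4.7765 mm


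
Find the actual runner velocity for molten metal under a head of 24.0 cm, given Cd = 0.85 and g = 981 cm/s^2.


Formula: v = Cd * sqrt(2 * g * h)  (Torricelli with discharge coefficient)
2*g*h = 2 * 981 * 24.0 = 47088.0 cm^2/s^2
sqrt(47088.0) = 216.99770 cm/s
v = 0.85 * 216.99770 = 184.4480 cm/s

184.4480 cm/s


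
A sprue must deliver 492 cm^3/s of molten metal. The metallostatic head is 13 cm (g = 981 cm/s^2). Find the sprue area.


Formula: v = sqrt(2*g*h), A = Q/v
Velocity: v = sqrt(2 * 981 * 13) = sqrt(25506) = 159.7060 cm/s
Sprue area: A = Q / v = 492 / 159.7060 = 3.0807 cm^2


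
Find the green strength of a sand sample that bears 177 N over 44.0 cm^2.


Formula: Compressive Strength = Force / Area
Strength = 177 N / 44.0 cm^2 = 4.0227 N/cm^2


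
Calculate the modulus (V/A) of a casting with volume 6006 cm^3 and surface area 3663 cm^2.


Formula: Casting Modulus M = V / A
M = 6006 cm^3 / 3663 cm^2 = 1.6396 cm

1.6396 cm


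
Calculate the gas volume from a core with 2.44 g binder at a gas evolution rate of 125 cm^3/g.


Formula: V_gas = W_binder * gas_evolution_rate
V = 2.44 g * 125 cm^3/g = 305.0000 cm^3

Final answer: 305.0000 cm^3


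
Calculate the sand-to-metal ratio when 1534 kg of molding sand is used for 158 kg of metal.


Formula: Sand-to-Metal Ratio = W_sand / W_metal
Ratio = 1534 kg / 158 kg = 9.7089


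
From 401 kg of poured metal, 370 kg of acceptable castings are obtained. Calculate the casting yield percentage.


Formula: Casting Yield = (W_good / W_total) * 100
Yield = (370 kg / 401 kg) * 100 = 92.2693%

Final answer: 92.2693%


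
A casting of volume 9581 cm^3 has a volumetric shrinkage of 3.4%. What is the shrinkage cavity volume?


Formula: V_shrink = V_casting * shrinkage_pct / 100
V_shrink = 9581 cm^3 * 3.4 / 100 = 325.7540 cm^3


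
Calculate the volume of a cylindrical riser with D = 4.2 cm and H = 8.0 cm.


Formula: V = pi * (D/2)^2 * H  (cylinder volume)
Radius = D/2 = 4.2/2 = 2.1 cm
V = pi * 2.1^2 * 8.0 = 110.8354 cm^3


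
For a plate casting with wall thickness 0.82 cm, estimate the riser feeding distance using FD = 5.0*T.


Formula: FD = 5.0 * T  (riser feeding-distance rule)
FD = 5.0 * 0.82 cm = 4.1000 cm


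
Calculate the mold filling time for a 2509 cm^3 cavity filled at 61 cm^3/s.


Formula: t_fill = V_mold / Q_flow
t = 2509 cm^3 / 61 cm^3/s = 41.1311 s

Final answer: 41.1311 s


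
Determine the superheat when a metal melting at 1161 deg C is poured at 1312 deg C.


Formula: Superheat = T_pour - T_melt
Superheat = 1312 - 1161 = 151 deg C


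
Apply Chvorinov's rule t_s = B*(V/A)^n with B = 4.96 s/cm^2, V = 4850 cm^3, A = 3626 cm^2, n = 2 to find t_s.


Formula: t_s = B * (V/A)^n  (Chvorinov's rule, n=2)
Modulus M = V/A = 4850/3626 = 1.337562 cm
M^2 = 1.337562^2 = 1.789072 cm^2
t_s = 4.96 * 1.789072 = 8.8738 s

Final answer: 8.8738 s


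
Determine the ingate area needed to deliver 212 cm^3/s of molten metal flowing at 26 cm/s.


Formula: A_ingate = Q / v  (continuity equation)
A = 212 cm^3/s / 26 cm/s = 8.1538 cm^2

Answer: 8.1538 cm^2


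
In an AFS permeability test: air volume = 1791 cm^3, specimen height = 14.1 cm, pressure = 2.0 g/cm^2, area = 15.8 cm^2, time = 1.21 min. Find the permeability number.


Formula: Permeability Number P = (V * H) / (p * A * t)
Numerator: V * H = 1791 * 14.1 = 25253.1
Denominator: p * A * t = 2.0 * 15.8 * 1.21 = 38.236
P = 25253.1 / 38.236 = 660.4535

Final answer: 660.4535


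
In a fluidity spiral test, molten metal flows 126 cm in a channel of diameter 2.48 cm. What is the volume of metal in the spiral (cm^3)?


Formula: V = pi * (d/2)^2 * L  (cylinder volume)
Radius = 2.48/2 = 1.24 cm
V = pi * 1.24^2 * 126 = 608.6446 cm^3

Final answer: 608.6446 cm^3


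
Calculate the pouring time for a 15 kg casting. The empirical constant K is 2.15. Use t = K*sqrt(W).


Formula: t = K * sqrt(W)
sqrt(W) = sqrt(15) = 3.87298
t = 2.15 * 3.87298 = 8.3269 s


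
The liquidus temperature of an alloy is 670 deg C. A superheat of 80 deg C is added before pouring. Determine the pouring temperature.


Formula: T_pour = T_melt + Superheat
T_pour = 670 + 80 = 750 deg C

Final answer: 750 deg C


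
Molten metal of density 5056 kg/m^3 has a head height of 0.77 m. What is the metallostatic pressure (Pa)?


Formula: P = rho * g * h
rho * g = 5056 * 9.81 = 49599.36 N/m^3
P = 49599.36 * 0.77 = 38191.5072 Pa


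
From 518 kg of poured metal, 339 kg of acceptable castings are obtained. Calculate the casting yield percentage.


Formula: Casting Yield = (W_good / W_total) * 100
Yield = (339 kg / 518 kg) * 100 = 65.4440%

65.4440%


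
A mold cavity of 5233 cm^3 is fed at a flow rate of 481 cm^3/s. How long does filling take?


Formula: t_fill = V_mold / Q_flow
t = 5233 cm^3 / 481 cm^3/s = 10.8794 s

10.8794 s


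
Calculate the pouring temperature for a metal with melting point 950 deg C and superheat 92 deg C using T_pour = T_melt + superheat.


Formula: T_pour = T_melt + Superheat
T_pour = 950 + 92 = 1042 deg C

Final answer: 1042 deg C


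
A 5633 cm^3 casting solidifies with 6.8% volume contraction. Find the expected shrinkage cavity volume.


Formula: V_shrink = V_casting * shrinkage_pct / 100
V_shrink = 5633 cm^3 * 6.8 / 100 = 383.0440 cm^3

Final answer: 383.0440 cm^3


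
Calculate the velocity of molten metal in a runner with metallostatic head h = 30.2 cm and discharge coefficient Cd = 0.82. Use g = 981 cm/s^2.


Formula: v = Cd * sqrt(2 * g * h)  (Torricelli with discharge coefficient)
2*g*h = 2 * 981 * 30.2 = 59252.4 cm^2/s^2
sqrt(59252.4) = 243.41816 cm/s
v = 0.82 * 243.41816 = 199.6029 cm/s

Final answer: 199.6029 cm/s


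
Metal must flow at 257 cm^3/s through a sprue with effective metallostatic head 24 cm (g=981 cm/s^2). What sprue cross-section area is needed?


Formula: v = sqrt(2*g*h), A = Q/v
Velocity: v = sqrt(2 * 981 * 24) = sqrt(47088) = 216.9977 cm/s
Sprue area: A = Q / v = 257 / 216.9977 = 1.1843 cm^2

Final answer: 1.1843 cm^2


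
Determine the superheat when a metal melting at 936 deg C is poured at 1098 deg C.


Formula: Superheat = T_pour - T_melt
Superheat = 1098 - 936 = 162 deg C

Answer: 162 deg C


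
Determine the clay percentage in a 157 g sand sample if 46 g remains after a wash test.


Formula: Clay% = (W_total - W_washed) / W_total * 100
Clay mass = 157 - 46 = 111 g
Clay% = 111 / 157 * 100 = 70.7006%

Answer: 70.7006%


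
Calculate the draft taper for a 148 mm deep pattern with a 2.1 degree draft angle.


Formula: taper = depth * tan(draft_angle)
tan(2.1 deg) = 0.0366683
taper = 148 mm * 0.0366683 = 5.4269 mm


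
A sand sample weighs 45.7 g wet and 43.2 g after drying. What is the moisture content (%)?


Formula: MC = (W_wet - W_dry) / W_wet * 100
Water mass = 45.7 - 43.2 = 2.5 g
MC = 2.5 / 45.7 * 100 = 5.4705%

5.4705%


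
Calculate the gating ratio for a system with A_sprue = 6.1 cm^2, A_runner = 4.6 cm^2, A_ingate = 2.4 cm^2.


Sprue:Runner:Ingate = 1 : 4.6/6.1 : 2.4/6.1 = 1:0.75:0.39

1:0.75:0.39


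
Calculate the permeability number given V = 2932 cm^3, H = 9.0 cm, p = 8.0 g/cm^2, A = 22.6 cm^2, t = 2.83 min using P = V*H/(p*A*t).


Formula: Permeability Number P = (V * H) / (p * A * t)
Numerator: V * H = 2932 * 9.0 = 26388.0
Denominator: p * A * t = 8.0 * 22.6 * 2.83 = 511.664
P = 26388.0 / 511.664 = 51.5729

Answer: 51.5729


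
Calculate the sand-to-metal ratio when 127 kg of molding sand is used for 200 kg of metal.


Formula: Sand-to-Metal Ratio = W_sand / W_metal
Ratio = 127 kg / 200 kg = 0.6350

Answer: 0.6350


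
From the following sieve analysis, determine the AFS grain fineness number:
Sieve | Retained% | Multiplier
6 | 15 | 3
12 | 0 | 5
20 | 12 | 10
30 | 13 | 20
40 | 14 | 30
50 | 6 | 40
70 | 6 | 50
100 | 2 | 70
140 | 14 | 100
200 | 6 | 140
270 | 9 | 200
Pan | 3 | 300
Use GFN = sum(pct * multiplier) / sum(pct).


Formula: GFN = sum(pct * multiplier) / sum(pct)
sum(pct * multiplier) = 6465
sum(pct) = 100
GFN = 6465 / 100 = 64.65

64.65


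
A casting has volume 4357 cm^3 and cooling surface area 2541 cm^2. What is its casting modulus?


Formula: Casting Modulus M = V / A
M = 4357 cm^3 / 2541 cm^2 = 1.7147 cm

1.7147 cm


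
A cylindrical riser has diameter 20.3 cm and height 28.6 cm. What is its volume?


Formula: V = pi * (D/2)^2 * H  (cylinder volume)
Radius = D/2 = 20.3/2 = 10.15 cm
V = pi * 10.15^2 * 28.6 = 9256.5253 cm^3

Final answer: 9256.5253 cm^3


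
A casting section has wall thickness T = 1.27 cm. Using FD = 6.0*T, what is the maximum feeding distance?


Formula: FD = 6.0 * T  (riser feeding-distance rule)
FD = 6.0 * 1.27 cm = 7.6200 cm

Answer: 7.6200 cm


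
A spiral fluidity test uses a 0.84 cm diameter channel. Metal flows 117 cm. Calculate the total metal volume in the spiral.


Formula: V = pi * (d/2)^2 * L  (cylinder volume)
Radius = 0.84/2 = 0.42 cm
V = pi * 0.42^2 * 117 = 64.8387 cm^3

64.8387 cm^3


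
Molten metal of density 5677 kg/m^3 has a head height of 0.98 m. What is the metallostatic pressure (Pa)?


Formula: P = rho * g * h
rho * g = 5677 * 9.81 = 55691.37 N/m^3
P = 55691.37 * 0.98 = 54577.5426 Pa


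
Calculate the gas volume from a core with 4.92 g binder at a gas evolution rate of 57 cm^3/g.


Formula: V_gas = W_binder * gas_evolution_rate
V = 4.92 g * 57 cm^3/g = 280.4400 cm^3


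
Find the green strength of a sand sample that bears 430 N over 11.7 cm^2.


Formula: Compressive Strength = Force / Area
Strength = 430 N / 11.7 cm^2 = 36.7521 N/cm^2

36.7521 N/cm^2


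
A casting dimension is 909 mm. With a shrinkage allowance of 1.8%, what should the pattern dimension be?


Formula: L_pattern = L_casting * (1 + shrinkage_rate/100)
Shrinkage factor = 1 + 1.8/100 = 1.018
L_pattern = 909 mm * 1.018 = 925.3620 mm


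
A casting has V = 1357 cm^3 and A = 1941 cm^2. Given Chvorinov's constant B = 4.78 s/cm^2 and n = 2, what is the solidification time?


Formula: t_s = B * (V/A)^n  (Chvorinov's rule, n=2)
Modulus M = V/A = 1357/1941 = 0.699124 cm
M^2 = 0.699124^2 = 0.488774 cm^2
t_s = 4.78 * 0.488774 = 2.3363 s

Final answer: 2.3363 s


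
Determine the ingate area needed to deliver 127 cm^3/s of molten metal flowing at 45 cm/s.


Formula: A_ingate = Q / v  (continuity equation)
A = 127 cm^3/s / 45 cm/s = 2.8222 cm^2

Final answer: 2.8222 cm^2


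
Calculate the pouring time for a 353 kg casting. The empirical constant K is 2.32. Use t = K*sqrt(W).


Formula: t = K * sqrt(W)
sqrt(W) = sqrt(353) = 18.78829
t = 2.32 * 18.78829 = 43.5888 s

Answer: 43.5888 s


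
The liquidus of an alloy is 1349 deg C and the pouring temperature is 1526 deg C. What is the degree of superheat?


Formula: Superheat = T_pour - T_melt
Superheat = 1526 - 1349 = 177 deg C

Answer: 177 deg C


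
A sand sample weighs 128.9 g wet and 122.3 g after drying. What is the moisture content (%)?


Formula: MC = (W_wet - W_dry) / W_wet * 100
Water mass = 128.9 - 122.3 = 6.6 g
MC = 6.6 / 128.9 * 100 = 5.1202%

5.1202%


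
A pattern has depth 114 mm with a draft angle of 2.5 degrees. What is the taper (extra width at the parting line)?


Formula: taper = depth * tan(draft_angle)
tan(2.5 deg) = 0.0436609
taper = 114 mm * 0.0436609 = 4.9773 mm

Answer: 4.9773 mm


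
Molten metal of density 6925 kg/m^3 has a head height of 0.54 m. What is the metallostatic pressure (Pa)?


Formula: P = rho * g * h
rho * g = 6925 * 9.81 = 67934.25 N/m^3
P = 67934.25 * 0.54 = 36684.4950 Pa

36684.4950 Pa


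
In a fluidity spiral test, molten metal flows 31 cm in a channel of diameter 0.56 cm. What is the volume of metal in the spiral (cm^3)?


Formula: V = pi * (d/2)^2 * L  (cylinder volume)
Radius = 0.56/2 = 0.28 cm
V = pi * 0.28^2 * 31 = 7.6353 cm^3

Answer: 7.6353 cm^3


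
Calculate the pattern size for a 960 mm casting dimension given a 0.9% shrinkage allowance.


Formula: L_pattern = L_casting * (1 + shrinkage_rate/100)
Shrinkage factor = 1 + 0.9/100 = 1.009
L_pattern = 960 mm * 1.009 = 968.6400 mm


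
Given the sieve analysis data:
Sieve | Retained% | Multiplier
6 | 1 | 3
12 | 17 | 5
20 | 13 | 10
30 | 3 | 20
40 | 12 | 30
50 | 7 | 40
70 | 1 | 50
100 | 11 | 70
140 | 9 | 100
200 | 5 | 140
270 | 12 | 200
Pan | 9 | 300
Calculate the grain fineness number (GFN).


Formula: GFN = sum(pct * multiplier) / sum(pct)
sum(pct * multiplier) = 8438
sum(pct) = 100
GFN = 8438 / 100 = 84.38

Final answer: 84.38


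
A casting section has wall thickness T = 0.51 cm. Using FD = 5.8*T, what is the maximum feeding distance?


Formula: FD = 5.8 * T  (riser feeding-distance rule)
FD = 5.8 * 0.51 cm = 2.9580 cm


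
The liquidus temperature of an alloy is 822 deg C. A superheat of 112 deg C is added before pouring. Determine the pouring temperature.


Formula: T_pour = T_melt + Superheat
T_pour = 822 + 112 = 934 deg C


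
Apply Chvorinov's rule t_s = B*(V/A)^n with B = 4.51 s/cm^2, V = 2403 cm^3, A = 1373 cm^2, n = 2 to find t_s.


Formula: t_s = B * (V/A)^n  (Chvorinov's rule, n=2)
Modulus M = V/A = 2403/1373 = 1.750182 cm
M^2 = 1.750182^2 = 3.063137 cm^2
t_s = 4.51 * 3.063137 = 13.8147 s

Answer: 13.8147 s


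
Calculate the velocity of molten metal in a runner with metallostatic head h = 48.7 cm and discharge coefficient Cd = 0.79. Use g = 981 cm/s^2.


Formula: v = Cd * sqrt(2 * g * h)  (Torricelli with discharge coefficient)
2*g*h = 2 * 981 * 48.7 = 95549.4 cm^2/s^2
sqrt(95549.4) = 309.11066 cm/s
v = 0.79 * 309.11066 = 244.1974 cm/s

Final answer: 244.1974 cm/s


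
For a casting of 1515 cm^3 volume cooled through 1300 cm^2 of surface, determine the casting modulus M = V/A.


Formula: Casting Modulus M = V / A
M = 1515 cm^3 / 1300 cm^2 = 1.1654 cm


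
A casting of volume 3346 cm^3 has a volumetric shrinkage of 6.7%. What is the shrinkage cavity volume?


Formula: V_shrink = V_casting * shrinkage_pct / 100
V_shrink = 3346 cm^3 * 6.7 / 100 = 224.1820 cm^3


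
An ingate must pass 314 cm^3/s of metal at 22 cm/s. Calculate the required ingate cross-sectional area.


Formula: A_ingate = Q / v  (continuity equation)
A = 314 cm^3/s / 22 cm/s = 14.2727 cm^2

Final answer: 14.2727 cm^2


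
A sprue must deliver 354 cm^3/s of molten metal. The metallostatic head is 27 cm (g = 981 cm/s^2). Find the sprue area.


Formula: v = sqrt(2*g*h), A = Q/v
Velocity: v = sqrt(2 * 981 * 27) = sqrt(52974) = 230.1608 cm/s
Sprue area: A = Q / v = 354 / 230.1608 = 1.5381 cm^2


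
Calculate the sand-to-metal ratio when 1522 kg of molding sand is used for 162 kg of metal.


Formula: Sand-to-Metal Ratio = W_sand / W_metal
Ratio = 1522 kg / 162 kg = 9.3951

Answer: 9.3951


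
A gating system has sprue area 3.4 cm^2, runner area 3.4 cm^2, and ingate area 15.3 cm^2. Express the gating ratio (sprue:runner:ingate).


Sprue:Runner:Ingate = 1 : 3.4/3.4 : 15.3/3.4 = 1:1.00:4.50

Answer: 1:1.00:4.50


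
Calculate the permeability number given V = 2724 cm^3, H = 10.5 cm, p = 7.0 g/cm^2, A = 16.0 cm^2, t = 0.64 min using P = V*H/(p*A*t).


Formula: Permeability Number P = (V * H) / (p * A * t)
Numerator: V * H = 2724 * 10.5 = 28602.0
Denominator: p * A * t = 7.0 * 16.0 * 0.64 = 71.68
P = 28602.0 / 71.68 = 399.0234

399.0234


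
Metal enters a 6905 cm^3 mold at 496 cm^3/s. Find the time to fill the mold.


Formula: t_fill = V_mold / Q_flow
t = 6905 cm^3 / 496 cm^3/s = 13.9214 s

13.9214 s


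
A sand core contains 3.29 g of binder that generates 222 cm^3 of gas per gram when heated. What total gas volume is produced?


Formula: V_gas = W_binder * gas_evolution_rate
V = 3.29 g * 222 cm^3/g = 730.3800 cm^3

730.3800 cm^3


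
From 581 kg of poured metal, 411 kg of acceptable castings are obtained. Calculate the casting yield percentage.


Formula: Casting Yield = (W_good / W_total) * 100
Yield = (411 kg / 581 kg) * 100 = 70.7401%

70.7401%


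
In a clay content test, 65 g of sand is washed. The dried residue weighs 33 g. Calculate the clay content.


Formula: Clay% = (W_total - W_washed) / W_total * 100
Clay mass = 65 - 33 = 32 g
Clay% = 32 / 65 * 100 = 49.2308%

49.2308%


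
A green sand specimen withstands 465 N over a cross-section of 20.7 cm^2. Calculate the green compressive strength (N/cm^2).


Formula: Compressive Strength = Force / Area
Strength = 465 N / 20.7 cm^2 = 22.4638 N/cm^2


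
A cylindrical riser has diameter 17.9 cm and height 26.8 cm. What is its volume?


Formula: V = pi * (D/2)^2 * H  (cylinder volume)
Radius = D/2 = 17.9/2 = 8.95 cm
V = pi * 8.95^2 * 26.8 = 6744.2046 cm^3

Final answer: 6744.2046 cm^3


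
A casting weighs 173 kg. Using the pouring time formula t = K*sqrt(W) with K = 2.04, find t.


Formula: t = K * sqrt(W)
sqrt(W) = sqrt(173) = 13.15295
t = 2.04 * 13.15295 = 26.8320 s

Final answer: 26.8320 s


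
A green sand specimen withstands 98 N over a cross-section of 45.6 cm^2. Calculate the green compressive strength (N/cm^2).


Formula: Compressive Strength = Force / Area
Strength = 98 N / 45.6 cm^2 = 2.1491 N/cm^2

Final answer: 2.1491 N/cm^2


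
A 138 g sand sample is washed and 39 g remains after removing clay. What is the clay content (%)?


Formula: Clay% = (W_total - W_washed) / W_total * 100
Clay mass = 138 - 39 = 99 g
Clay% = 99 / 138 * 100 = 71.7391%

Final answer: 71.7391%


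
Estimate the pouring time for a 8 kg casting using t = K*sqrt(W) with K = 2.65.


Formula: t = K * sqrt(W)
sqrt(W) = sqrt(8) = 2.82843
t = 2.65 * 2.82843 = 7.4953 s

7.4953 s


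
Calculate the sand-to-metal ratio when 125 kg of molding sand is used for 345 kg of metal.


Formula: Sand-to-Metal Ratio = W_sand / W_metal
Ratio = 125 kg / 345 kg = 0.3623


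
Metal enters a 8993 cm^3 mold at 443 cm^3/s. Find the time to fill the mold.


Formula: t_fill = V_mold / Q_flow
t = 8993 cm^3 / 443 cm^3/s = 20.3002 s

Final answer: 20.3002 s


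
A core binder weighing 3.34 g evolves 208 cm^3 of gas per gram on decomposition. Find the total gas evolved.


Formula: V_gas = W_binder * gas_evolution_rate
V = 3.34 g * 208 cm^3/g = 694.7200 cm^3


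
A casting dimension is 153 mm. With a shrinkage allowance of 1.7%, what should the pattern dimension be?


Formula: L_pattern = L_casting * (1 + shrinkage_rate/100)
Shrinkage factor = 1 + 1.7/100 = 1.017
L_pattern = 153 mm * 1.017 = 155.6010 mm

155.6010 mm


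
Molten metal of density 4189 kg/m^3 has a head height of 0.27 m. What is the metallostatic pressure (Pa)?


Formula: P = rho * g * h
rho * g = 4189 * 9.81 = 41094.09 N/m^3
P = 41094.09 * 0.27 = 11095.4043 Pa

11095.4043 Pa


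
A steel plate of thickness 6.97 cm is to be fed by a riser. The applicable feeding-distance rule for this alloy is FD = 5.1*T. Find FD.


Formula: FD = 5.1 * T  (riser feeding-distance rule)
FD = 5.1 * 6.97 cm = 35.5470 cm

Answer: 35.5470 cm


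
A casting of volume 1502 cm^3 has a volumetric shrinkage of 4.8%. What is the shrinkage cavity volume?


Formula: V_shrink = V_casting * shrinkage_pct / 100
V_shrink = 1502 cm^3 * 4.8 / 100 = 72.0960 cm^3

Final answer: 72.0960 cm^3


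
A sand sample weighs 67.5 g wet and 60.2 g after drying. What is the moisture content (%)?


Formula: MC = (W_wet - W_dry) / W_wet * 100
Water mass = 67.5 - 60.2 = 7.3 g
MC = 7.3 / 67.5 * 100 = 10.8148%

Answer: 10.8148%


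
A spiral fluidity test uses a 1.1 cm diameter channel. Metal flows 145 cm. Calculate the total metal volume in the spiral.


Formula: V = pi * (d/2)^2 * L  (cylinder volume)
Radius = 1.1/2 = 0.55 cm
V = pi * 0.55^2 * 145 = 137.7981 cm^3

Answer: 137.7981 cm^3


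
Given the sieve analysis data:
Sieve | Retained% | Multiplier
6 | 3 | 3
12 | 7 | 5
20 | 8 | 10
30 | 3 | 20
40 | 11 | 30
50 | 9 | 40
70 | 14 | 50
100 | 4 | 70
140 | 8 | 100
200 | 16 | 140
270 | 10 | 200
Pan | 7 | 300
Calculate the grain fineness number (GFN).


Formula: GFN = sum(pct * multiplier) / sum(pct)
sum(pct * multiplier) = 8994
sum(pct) = 100
GFN = 8994 / 100 = 89.94


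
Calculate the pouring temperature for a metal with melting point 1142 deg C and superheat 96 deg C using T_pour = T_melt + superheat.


Formula: T_pour = T_melt + Superheat
T_pour = 1142 + 96 = 1238 deg C

1238 deg C


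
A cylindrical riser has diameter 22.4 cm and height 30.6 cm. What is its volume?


Formula: V = pi * (D/2)^2 * H  (cylinder volume)
Radius = D/2 = 22.4/2 = 11.2 cm
V = pi * 11.2^2 * 30.6 = 12058.8903 cm^3


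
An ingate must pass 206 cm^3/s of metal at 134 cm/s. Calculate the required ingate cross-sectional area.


Formula: A_ingate = Q / v  (continuity equation)
A = 206 cm^3/s / 134 cm/s = 1.5373 cm^2

1.5373 cm^2


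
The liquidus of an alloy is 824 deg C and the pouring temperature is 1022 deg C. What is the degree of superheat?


Formula: Superheat = T_pour - T_melt
Superheat = 1022 - 824 = 198 deg C

Answer: 198 deg C


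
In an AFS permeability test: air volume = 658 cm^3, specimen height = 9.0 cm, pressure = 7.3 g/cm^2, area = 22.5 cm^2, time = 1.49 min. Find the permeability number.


Formula: Permeability Number P = (V * H) / (p * A * t)
Numerator: V * H = 658 * 9.0 = 5922.0
Denominator: p * A * t = 7.3 * 22.5 * 1.49 = 244.7325
P = 5922.0 / 244.7325 = 24.1978

24.1978


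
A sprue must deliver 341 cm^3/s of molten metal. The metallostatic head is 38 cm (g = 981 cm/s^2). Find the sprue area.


Formula: v = sqrt(2*g*h), A = Q/v
Velocity: v = sqrt(2 * 981 * 38) = sqrt(74556) = 273.0494 cm/s
Sprue area: A = Q / v = 341 / 273.0494 = 1.2489 cm^2


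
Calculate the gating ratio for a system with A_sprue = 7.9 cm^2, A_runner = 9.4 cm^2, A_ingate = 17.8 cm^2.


Sprue:Runner:Ingate = 1 : 9.4/7.9 : 17.8/7.9 = 1:1.19:2.25

Final answer: 1:1.19:2.25


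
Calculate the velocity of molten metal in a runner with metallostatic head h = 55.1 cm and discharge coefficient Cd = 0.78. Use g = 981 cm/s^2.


Formula: v = Cd * sqrt(2 * g * h)  (Torricelli with discharge coefficient)
2*g*h = 2 * 981 * 55.1 = 108106.2 cm^2/s^2
sqrt(108106.2) = 328.79507 cm/s
v = 0.78 * 328.79507 = 256.4602 cm/s

Final answer: 256.4602 cm/s


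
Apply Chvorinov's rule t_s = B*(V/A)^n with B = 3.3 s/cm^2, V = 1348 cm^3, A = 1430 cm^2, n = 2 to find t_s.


Formula: t_s = B * (V/A)^n  (Chvorinov's rule, n=2)
Modulus M = V/A = 1348/1430 = 0.942657 cm
M^2 = 0.942657^2 = 0.888602 cm^2
t_s = 3.3 * 0.888602 = 2.9324 s

2.9324 s


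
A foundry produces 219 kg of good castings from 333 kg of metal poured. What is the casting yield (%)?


Formula: Casting Yield = (W_good / W_total) * 100
Yield = (219 kg / 333 kg) * 100 = 65.7658%


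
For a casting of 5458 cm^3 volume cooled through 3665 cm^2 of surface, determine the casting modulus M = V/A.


Formula: Casting Modulus M = V / A
M = 5458 cm^3 / 3665 cm^2 = 1.4892 cm


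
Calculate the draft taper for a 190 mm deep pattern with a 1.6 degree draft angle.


Formula: taper = depth * tan(draft_angle)
tan(1.6 deg) = 0.0279325
taper = 190 mm * 0.0279325 = 5.3072 mm


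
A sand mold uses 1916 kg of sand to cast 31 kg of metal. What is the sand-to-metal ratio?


Formula: Sand-to-Metal Ratio = W_sand / W_metal
Ratio = 1916 kg / 31 kg = 61.8065


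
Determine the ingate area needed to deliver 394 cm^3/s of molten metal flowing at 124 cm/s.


Formula: A_ingate = Q / v  (continuity equation)
A = 394 cm^3/s / 124 cm/s = 3.1774 cm^2

3.1774 cm^2


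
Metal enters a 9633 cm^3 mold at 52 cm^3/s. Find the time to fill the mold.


Formula: t_fill = V_mold / Q_flow
t = 9633 cm^3 / 52 cm^3/s = 185.2500 s


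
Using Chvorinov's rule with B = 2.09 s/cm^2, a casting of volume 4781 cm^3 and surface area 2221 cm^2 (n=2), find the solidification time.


Formula: t_s = B * (V/A)^n  (Chvorinov's rule, n=2)
Modulus M = V/A = 4781/2221 = 2.152634 cm
M^2 = 2.152634^2 = 4.633833 cm^2
t_s = 2.09 * 4.633833 = 9.6847 s

9.6847 s


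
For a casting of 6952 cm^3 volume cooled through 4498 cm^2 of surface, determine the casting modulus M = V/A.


Formula: Casting Modulus M = V / A
M = 6952 cm^3 / 4498 cm^2 = 1.5456 cm


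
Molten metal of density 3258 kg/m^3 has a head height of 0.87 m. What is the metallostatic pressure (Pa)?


Formula: P = rho * g * h
rho * g = 3258 * 9.81 = 31960.98 N/m^3
P = 31960.98 * 0.87 = 27806.0526 Pa

Final answer: 27806.0526 Pa


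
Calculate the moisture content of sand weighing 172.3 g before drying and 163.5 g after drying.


Formula: MC = (W_wet - W_dry) / W_wet * 100
Water mass = 172.3 - 163.5 = 8.8 g
MC = 8.8 / 172.3 * 100 = 5.1074%

5.1074%


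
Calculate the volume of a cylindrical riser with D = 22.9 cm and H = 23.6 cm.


Formula: V = pi * (D/2)^2 * H  (cylinder volume)
Radius = D/2 = 22.9/2 = 11.45 cm
V = pi * 11.45^2 * 23.6 = 9720.1474 cm^3

Answer: 9720.1474 cm^3


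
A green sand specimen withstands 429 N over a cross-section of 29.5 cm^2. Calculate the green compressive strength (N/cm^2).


Formula: Compressive Strength = Force / Area
Strength = 429 N / 29.5 cm^2 = 14.5424 N/cm^2

14.5424 N/cm^2


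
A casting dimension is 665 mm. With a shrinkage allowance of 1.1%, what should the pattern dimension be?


Formula: L_pattern = L_casting * (1 + shrinkage_rate/100)
Shrinkage factor = 1 + 1.1/100 = 1.011
L_pattern = 665 mm * 1.011 = 672.3150 mm


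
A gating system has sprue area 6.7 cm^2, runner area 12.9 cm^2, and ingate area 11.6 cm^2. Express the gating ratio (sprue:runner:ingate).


Sprue:Runner:Ingate = 1 : 12.9/6.7 : 11.6/6.7 = 1:1.93:1.73

Answer: 1:1.93:1.73


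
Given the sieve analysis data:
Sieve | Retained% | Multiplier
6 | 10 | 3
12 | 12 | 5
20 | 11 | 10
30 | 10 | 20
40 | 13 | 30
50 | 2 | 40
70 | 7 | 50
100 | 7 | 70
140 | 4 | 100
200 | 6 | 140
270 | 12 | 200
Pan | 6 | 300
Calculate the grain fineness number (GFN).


Formula: GFN = sum(pct * multiplier) / sum(pct)
sum(pct * multiplier) = 7150
sum(pct) = 100
GFN = 7150 / 100 = 71.50

Answer: 71.50


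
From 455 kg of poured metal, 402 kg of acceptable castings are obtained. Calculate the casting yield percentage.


Formula: Casting Yield = (W_good / W_total) * 100
Yield = (402 kg / 455 kg) * 100 = 88.3516%


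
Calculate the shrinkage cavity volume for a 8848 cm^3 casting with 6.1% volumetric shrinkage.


Formula: V_shrink = V_casting * shrinkage_pct / 100
V_shrink = 8848 cm^3 * 6.1 / 100 = 539.7280 cm^3

539.7280 cm^3


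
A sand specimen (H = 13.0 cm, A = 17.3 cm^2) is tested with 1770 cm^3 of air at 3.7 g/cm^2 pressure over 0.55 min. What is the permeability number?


Formula: Permeability Number P = (V * H) / (p * A * t)
Numerator: V * H = 1770 * 13.0 = 23010.0
Denominator: p * A * t = 3.7 * 17.3 * 0.55 = 35.2055
P = 23010.0 / 35.2055 = 653.5911

Final answer: 653.5911


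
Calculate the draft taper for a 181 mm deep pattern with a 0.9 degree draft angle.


Formula: taper = depth * tan(draft_angle)
tan(0.9 deg) = 0.0157093
taper = 181 mm * 0.0157093 = 2.8434 mm

2.8434 mm


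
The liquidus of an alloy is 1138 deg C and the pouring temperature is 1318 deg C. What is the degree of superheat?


Formula: Superheat = T_pour - T_melt
Superheat = 1318 - 1138 = 180 deg C

Answer: 180 deg C


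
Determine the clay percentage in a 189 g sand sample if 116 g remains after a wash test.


Formula: Clay% = (W_total - W_washed) / W_total * 100
Clay mass = 189 - 116 = 73 g
Clay% = 73 / 189 * 100 = 38.6243%


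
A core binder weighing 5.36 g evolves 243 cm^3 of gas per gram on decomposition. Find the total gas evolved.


Formula: V_gas = W_binder * gas_evolution_rate
V = 5.36 g * 243 cm^3/g = 1302.4800 cm^3

1302.4800 cm^3


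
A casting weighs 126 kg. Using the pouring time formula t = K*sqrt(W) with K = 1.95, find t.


Formula: t = K * sqrt(W)
sqrt(W) = sqrt(126) = 11.22497
t = 1.95 * 11.22497 = 21.8887 s

Answer: 21.8887 s


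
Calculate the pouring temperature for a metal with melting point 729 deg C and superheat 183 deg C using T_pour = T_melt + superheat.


Formula: T_pour = T_melt + Superheat
T_pour = 729 + 183 = 912 deg C

912 deg C


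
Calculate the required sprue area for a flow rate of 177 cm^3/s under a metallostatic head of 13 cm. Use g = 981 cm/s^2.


Formula: v = sqrt(2*g*h), A = Q/v
Velocity: v = sqrt(2 * 981 * 13) = sqrt(25506) = 159.7060 cm/s
Sprue area: A = Q / v = 177 / 159.7060 = 1.1083 cm^2

Answer: 1.1083 cm^2


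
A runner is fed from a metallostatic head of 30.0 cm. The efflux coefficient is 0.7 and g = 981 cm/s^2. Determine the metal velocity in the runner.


Formula: v = Cd * sqrt(2 * g * h)  (Torricelli with discharge coefficient)
2*g*h = 2 * 981 * 30.0 = 58860.0 cm^2/s^2
sqrt(58860.0) = 242.61080 cm/s
v = 0.7 * 242.61080 = 169.8276 cm/s

Answer: 169.8276 cm/s


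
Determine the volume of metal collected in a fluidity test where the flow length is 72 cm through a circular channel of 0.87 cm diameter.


Formula: V = pi * (d/2)^2 * L  (cylinder volume)
Radius = 0.87/2 = 0.435 cm
V = pi * 0.435^2 * 72 = 42.8017 cm^3

42.8017 cm^3


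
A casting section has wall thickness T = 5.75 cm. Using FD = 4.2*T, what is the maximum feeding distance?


Formula: FD = 4.2 * T  (riser feeding-distance rule)
FD = 4.2 * 5.75 cm = 24.1500 cm

Answer: 24.1500 cm


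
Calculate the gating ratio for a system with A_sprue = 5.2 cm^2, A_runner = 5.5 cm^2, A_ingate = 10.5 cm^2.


Sprue:Runner:Ingate = 1 : 5.5/5.2 : 10.5/5.2 = 1:1.06:2.02

1:1.06:2.02


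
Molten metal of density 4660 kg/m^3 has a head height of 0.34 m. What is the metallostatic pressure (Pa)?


Formula: P = rho * g * h
rho * g = 4660 * 9.81 = 45714.6 N/m^3
P = 45714.6 * 0.34 = 15542.9640 Pa

Answer: 15542.9640 Pa


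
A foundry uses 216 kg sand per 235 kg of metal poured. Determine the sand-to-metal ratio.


Formula: Sand-to-Metal Ratio = W_sand / W_metal
Ratio = 216 kg / 235 kg = 0.9191


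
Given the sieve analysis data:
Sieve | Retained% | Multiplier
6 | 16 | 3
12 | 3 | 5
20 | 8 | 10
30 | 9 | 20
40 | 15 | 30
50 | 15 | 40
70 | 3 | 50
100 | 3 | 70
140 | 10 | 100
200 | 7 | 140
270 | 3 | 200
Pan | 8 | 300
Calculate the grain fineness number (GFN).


Formula: GFN = sum(pct * multiplier) / sum(pct)
sum(pct * multiplier) = 6713
sum(pct) = 100
GFN = 6713 / 100 = 67.13

Final answer: 67.13


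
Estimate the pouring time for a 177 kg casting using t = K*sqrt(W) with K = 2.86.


Formula: t = K * sqrt(W)
sqrt(W) = sqrt(177) = 13.30413
t = 2.86 * 13.30413 = 38.0498 s

Answer: 38.0498 s


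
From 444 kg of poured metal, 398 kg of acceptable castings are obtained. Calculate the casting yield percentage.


Formula: Casting Yield = (W_good / W_total) * 100
Yield = (398 kg / 444 kg) * 100 = 89.6396%

89.6396%


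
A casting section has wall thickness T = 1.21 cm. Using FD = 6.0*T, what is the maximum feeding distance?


Formula: FD = 6.0 * T  (riser feeding-distance rule)
FD = 6.0 * 1.21 cm = 7.2600 cm

Answer: 7.2600 cm


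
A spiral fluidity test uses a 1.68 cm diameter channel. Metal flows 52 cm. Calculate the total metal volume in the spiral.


Formula: V = pi * (d/2)^2 * L  (cylinder volume)
Radius = 1.68/2 = 0.84 cm
V = pi * 0.84^2 * 52 = 115.2688 cm^3

115.2688 cm^3


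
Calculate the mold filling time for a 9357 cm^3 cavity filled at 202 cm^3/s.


Formula: t_fill = V_mold / Q_flow
t = 9357 cm^3 / 202 cm^3/s = 46.3218 s

Final answer: 46.3218 s


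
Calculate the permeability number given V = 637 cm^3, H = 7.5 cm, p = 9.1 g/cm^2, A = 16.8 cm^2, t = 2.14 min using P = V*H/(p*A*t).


Formula: Permeability Number P = (V * H) / (p * A * t)
Numerator: V * H = 637 * 7.5 = 4777.5
Denominator: p * A * t = 9.1 * 16.8 * 2.14 = 327.1632
P = 4777.5 / 327.1632 = 14.6028

Final answer: 14.6028


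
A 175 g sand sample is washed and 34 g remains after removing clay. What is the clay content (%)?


Formula: Clay% = (W_total - W_washed) / W_total * 100
Clay mass = 175 - 34 = 141 g
Clay% = 141 / 175 * 100 = 80.5714%


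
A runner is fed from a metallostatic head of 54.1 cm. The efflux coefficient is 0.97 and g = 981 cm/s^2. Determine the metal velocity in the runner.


Formula: v = Cd * sqrt(2 * g * h)  (Torricelli with discharge coefficient)
2*g*h = 2 * 981 * 54.1 = 106144.2 cm^2/s^2
sqrt(106144.2) = 325.79779 cm/s
v = 0.97 * 325.79779 = 316.0239 cm/s

Answer: 316.0239 cm/s


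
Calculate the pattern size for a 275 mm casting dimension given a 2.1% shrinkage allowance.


Formula: L_pattern = L_casting * (1 + shrinkage_rate/100)
Shrinkage factor = 1 + 2.1/100 = 1.021
L_pattern = 275 mm * 1.021 = 280.7750 mm

280.7750 mm


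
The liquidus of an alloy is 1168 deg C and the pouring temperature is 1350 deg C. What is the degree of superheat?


Formula: Superheat = T_pour - T_melt
Superheat = 1350 - 1168 = 182 deg C

Final answer: 182 deg C


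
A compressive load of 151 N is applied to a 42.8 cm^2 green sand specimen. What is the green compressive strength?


Formula: Compressive Strength = Force / Area
Strength = 151 N / 42.8 cm^2 = 3.5280 N/cm^2

Final answer: 3.5280 N/cm^2


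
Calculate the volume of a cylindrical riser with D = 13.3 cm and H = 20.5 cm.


Formula: V = pi * (D/2)^2 * H  (cylinder volume)
Radius = D/2 = 13.3/2 = 6.65 cm
V = pi * 6.65^2 * 20.5 = 2848.0462 cm^3

Answer: 2848.0462 cm^3


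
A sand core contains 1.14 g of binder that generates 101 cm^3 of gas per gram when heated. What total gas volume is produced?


Formula: V_gas = W_binder * gas_evolution_rate
V = 1.14 g * 101 cm^3/g = 115.1400 cm^3

Answer: 115.1400 cm^3


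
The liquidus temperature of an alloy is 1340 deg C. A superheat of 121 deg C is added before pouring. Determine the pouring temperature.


Formula: T_pour = T_melt + Superheat
T_pour = 1340 + 121 = 1461 deg C


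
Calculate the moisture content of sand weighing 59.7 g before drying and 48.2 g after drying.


Formula: MC = (W_wet - W_dry) / W_wet * 100
Water mass = 59.7 - 48.2 = 11.5 g
MC = 11.5 / 59.7 * 100 = 19.2630%
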